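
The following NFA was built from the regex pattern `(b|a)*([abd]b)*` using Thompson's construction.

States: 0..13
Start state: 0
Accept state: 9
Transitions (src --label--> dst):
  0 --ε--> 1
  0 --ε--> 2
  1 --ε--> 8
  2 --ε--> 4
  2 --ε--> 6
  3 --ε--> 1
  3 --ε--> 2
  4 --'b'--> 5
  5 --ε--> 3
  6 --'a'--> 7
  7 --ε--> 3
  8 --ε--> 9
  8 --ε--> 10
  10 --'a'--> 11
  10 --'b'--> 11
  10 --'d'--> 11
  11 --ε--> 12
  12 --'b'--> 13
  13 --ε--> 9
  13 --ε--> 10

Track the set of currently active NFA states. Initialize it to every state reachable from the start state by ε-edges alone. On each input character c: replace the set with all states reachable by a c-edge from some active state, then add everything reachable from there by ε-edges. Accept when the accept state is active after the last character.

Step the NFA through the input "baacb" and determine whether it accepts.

S₀ = ε-closure({0}) = {0,1,2,4,6,8,9,10}
'b' @ 1: {1,2,3,4,5,6,8,9,10,11,12}  (accept∈set)
'a' @ 2: {1,2,3,4,6,7,8,9,10,11,12}  (accept∈set)
'a' @ 3: {1,2,3,4,6,7,8,9,10,11,12}  (accept∈set)
'c' @ 4: {}  — state set empty
rest 'b' ignored (set empty)
final: {}; accept 9 not in set

Answer: REJECT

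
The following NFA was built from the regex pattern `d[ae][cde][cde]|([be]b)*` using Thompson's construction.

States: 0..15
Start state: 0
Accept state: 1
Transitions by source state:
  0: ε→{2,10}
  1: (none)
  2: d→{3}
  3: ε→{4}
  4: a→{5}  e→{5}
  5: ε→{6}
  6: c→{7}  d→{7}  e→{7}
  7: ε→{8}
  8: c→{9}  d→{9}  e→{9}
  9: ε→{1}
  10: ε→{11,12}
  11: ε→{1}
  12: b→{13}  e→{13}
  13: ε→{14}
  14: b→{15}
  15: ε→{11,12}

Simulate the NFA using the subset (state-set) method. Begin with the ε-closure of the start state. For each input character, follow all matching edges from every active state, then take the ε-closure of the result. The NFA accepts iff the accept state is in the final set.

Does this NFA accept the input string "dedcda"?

Answer: REJECT

Trace:
start: ε-closure({0}) = {0,1,2,10,11,12}
'd' @ 1: {3,4}
'e' @ 2: {5,6}
'd' @ 3: {7,8}
'c' @ 4: {1,9}  ✓accept
'd' @ 5: {}  — no active states
rest 'a' ignored (set empty)
end set {} — state 1 not in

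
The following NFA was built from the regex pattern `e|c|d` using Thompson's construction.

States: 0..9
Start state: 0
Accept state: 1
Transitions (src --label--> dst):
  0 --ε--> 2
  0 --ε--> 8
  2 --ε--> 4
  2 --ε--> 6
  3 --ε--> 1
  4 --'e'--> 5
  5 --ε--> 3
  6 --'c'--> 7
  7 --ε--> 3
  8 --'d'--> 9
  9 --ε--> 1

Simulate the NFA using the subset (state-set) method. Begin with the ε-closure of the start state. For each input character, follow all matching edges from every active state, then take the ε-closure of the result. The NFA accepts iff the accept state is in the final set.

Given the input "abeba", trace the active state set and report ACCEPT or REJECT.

S₀ = ε-closure({0}) = {0,2,4,6,8}
'a' @ 1: {}  — no active states
rest 'beba' ignored (set empty)
final: {}; accept 1 not in set

Answer: REJECT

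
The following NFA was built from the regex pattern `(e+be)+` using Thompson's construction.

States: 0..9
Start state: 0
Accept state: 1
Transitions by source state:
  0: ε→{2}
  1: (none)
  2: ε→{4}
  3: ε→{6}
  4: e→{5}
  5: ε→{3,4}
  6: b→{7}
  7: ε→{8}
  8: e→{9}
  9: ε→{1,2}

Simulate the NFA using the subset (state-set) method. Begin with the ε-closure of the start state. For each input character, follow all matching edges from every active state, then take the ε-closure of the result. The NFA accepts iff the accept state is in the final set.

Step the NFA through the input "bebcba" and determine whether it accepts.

start: ε-closure({0}) = {0,2,4}
'b' @ 1: {}  — no active states
rest 'ebcba' ignored (set empty)
final: {}; accept 1 not in set

Answer: REJECT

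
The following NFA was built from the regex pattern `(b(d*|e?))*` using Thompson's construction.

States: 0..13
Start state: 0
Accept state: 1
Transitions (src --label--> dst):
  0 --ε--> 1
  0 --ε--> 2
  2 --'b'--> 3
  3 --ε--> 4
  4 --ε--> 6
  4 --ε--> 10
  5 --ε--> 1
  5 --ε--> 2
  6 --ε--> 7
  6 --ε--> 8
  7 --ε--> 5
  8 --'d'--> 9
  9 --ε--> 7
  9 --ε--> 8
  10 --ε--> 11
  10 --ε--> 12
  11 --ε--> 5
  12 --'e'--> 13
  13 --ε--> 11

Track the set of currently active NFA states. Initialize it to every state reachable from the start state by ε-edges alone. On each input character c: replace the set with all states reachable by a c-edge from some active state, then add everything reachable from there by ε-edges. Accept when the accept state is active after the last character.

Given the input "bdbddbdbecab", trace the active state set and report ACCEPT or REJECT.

Answer: REJECT

Steps:
start: ε-closure({0}) = {0,1,2}
'b' @ 1: {1,2,3,4,5,6,7,8,10,11,12}  [accepting]
'd' @ 2: {1,2,5,7,8,9}  [accepting]
'b' @ 3: {1,2,3,4,5,6,7,8,10,11,12}  [accepting]
'd' @ 4: {1,2,5,7,8,9}  [accepting]
'd' @ 5: {1,2,5,7,8,9}  [accepting]
'b' @ 6: {1,2,3,4,5,6,7,8,10,11,12}  [accepting]
'd' @ 7: {1,2,5,7,8,9}  [accepting]
'b' @ 8: {1,2,3,4,5,6,7,8,10,11,12}  [accepting]
'e' @ 9: {1,2,5,11,13}  [accepting]
'c' @ 10: {}  — no active states
rest 'ab' ignored (set empty)
end set {} — state 1 not in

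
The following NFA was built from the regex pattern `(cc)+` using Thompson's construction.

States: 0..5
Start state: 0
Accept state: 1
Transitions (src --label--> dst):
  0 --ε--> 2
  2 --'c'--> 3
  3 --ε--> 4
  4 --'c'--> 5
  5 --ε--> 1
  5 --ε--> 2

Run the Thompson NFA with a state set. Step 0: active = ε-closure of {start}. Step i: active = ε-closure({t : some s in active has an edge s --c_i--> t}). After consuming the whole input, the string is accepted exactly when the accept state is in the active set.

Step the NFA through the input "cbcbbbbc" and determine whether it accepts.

start: ε-closure({0}) = {0,2}
'c' @ 1: {3,4}
'b' @ 2: {}  — dead — no transitions
rest 'cbbbbc' ignored (set empty)
after full input: {}  (accept=1 not in)

Answer: REJECT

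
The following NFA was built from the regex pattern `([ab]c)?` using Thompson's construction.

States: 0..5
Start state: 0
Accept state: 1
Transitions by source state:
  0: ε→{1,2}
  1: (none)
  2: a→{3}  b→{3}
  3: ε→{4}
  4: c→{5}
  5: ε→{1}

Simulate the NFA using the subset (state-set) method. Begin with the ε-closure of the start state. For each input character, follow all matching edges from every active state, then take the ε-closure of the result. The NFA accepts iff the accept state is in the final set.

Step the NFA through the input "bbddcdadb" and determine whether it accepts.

Answer: REJECT

Derivation:
S₀ = ε-closure({0}) = {0,1,2}
'b' @ 1: {3,4}
'b' @ 2: {}  — state set empty
rest 'ddcdadb' ignored (set empty)
final: {}; accept 1 not in set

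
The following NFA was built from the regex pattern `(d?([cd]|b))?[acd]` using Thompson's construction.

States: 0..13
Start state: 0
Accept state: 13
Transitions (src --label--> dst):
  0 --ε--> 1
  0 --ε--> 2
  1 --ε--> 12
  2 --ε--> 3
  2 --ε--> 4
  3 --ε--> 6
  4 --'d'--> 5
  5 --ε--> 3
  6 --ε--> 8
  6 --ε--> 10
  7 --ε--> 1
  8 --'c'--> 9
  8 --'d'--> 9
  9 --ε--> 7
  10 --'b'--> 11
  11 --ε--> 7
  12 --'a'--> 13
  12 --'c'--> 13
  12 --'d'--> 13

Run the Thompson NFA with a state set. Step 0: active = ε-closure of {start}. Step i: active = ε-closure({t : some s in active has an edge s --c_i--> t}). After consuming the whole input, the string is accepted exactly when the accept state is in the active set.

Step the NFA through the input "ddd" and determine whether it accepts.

S₀ = ε-closure({0}) = {0,1,2,3,4,6,8,10,12}
'd' @ 1: {1,3,5,6,7,8,9,10,12,13}  [accepting]
'd' @ 2: {1,7,9,12,13}  [accepting]
'd' @ 3: {13}  [accepting]
after full input: {13}  (accept=13 in)

Answer: ACCEPT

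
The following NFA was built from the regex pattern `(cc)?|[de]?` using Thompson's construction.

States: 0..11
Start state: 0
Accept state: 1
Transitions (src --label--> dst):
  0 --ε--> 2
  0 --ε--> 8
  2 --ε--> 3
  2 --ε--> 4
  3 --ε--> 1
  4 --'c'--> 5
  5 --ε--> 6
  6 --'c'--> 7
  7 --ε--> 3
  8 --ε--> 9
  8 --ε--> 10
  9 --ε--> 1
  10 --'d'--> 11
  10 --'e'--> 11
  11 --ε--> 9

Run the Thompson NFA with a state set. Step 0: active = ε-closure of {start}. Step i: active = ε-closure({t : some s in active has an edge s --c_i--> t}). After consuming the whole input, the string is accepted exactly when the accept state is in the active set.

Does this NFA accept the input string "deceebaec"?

Answer: REJECT

Steps:
initial (ε-close {0}): {0,1,2,3,4,8,9,10}
'd' @ 1: {1,9,11}  (accept∈set)
'e' @ 2: {}  — dead — no transitions
rest 'ceebaec' ignored (set empty)
final: {}; accept 1 not in set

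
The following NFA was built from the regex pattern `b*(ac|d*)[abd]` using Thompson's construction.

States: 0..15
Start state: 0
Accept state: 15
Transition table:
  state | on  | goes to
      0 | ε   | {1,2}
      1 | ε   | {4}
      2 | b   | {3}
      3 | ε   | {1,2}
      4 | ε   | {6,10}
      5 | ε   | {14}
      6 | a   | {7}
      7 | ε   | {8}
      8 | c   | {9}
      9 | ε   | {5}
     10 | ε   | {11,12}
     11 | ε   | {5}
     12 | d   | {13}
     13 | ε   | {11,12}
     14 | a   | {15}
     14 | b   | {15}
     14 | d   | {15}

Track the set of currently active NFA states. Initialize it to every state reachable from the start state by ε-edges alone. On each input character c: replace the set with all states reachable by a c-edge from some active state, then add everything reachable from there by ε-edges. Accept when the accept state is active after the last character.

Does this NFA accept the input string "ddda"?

initial (ε-close {0}): {0,1,2,4,5,6,10,11,12,14}
'd' @ 1: {5,11,12,13,14,15}  [accepting]
'd' @ 2: {5,11,12,13,14,15}  [accepting]
'd' @ 3: {5,11,12,13,14,15}  [accepting]
'a' @ 4: {15}  [accepting]
end set {15} — state 15 in

Answer: ACCEPT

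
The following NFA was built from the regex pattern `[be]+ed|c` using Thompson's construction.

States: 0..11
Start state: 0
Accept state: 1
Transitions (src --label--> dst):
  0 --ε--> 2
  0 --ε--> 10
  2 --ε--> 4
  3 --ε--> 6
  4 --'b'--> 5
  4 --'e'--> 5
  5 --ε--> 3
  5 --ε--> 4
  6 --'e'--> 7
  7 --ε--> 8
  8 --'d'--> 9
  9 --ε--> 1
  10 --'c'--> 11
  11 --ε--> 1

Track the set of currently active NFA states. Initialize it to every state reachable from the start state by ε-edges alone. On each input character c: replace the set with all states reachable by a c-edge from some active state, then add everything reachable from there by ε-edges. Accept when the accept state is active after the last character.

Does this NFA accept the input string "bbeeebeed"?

Answer: ACCEPT

Steps:
start: ε-closure({0}) = {0,2,4,10}
'b' @ 1: {3,4,5,6}
'b' @ 2: {3,4,5,6}
'e' @ 3: {3,4,5,6,7,8}
'e' @ 4: {3,4,5,6,7,8}
'e' @ 5: {3,4,5,6,7,8}
'b' @ 6: {3,4,5,6}
'e' @ 7: {3,4,5,6,7,8}
'e' @ 8: {3,4,5,6,7,8}
'd' @ 9: {1,9}  ✓accept
after full input: {1,9}  (accept=1 in)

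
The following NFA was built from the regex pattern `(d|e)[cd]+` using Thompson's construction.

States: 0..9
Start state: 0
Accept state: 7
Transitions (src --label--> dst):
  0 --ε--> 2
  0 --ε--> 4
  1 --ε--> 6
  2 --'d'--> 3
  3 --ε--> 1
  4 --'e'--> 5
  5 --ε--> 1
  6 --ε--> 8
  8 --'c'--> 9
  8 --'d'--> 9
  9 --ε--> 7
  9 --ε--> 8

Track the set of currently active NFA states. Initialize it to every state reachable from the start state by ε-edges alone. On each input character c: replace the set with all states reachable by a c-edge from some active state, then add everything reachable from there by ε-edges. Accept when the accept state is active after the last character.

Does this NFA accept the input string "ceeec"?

Answer: REJECT

Trace:
start: ε-closure({0}) = {0,2,4}
'c' @ 1: {}  — dead — no transitions
rest 'eeec' ignored (set empty)
end set {} — state 7 not in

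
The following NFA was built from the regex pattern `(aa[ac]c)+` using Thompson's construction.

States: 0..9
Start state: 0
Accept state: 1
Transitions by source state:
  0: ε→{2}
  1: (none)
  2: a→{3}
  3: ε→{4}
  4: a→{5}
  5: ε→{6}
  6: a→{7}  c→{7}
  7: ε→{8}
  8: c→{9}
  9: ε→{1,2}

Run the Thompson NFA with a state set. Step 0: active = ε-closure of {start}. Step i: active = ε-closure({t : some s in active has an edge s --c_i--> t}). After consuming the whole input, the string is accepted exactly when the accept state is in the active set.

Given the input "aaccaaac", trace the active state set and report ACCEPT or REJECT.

initial (ε-close {0}): {0,2}
'a' @ 1: {3,4}
'a' @ 2: {5,6}
'c' @ 3: {7,8}
'c' @ 4: {1,2,9}  [accepting]
'a' @ 5: {3,4}
'a' @ 6: {5,6}
'a' @ 7: {7,8}
'c' @ 8: {1,2,9}  [accepting]
end set {1,2,9} — state 1 in

Answer: ACCEPT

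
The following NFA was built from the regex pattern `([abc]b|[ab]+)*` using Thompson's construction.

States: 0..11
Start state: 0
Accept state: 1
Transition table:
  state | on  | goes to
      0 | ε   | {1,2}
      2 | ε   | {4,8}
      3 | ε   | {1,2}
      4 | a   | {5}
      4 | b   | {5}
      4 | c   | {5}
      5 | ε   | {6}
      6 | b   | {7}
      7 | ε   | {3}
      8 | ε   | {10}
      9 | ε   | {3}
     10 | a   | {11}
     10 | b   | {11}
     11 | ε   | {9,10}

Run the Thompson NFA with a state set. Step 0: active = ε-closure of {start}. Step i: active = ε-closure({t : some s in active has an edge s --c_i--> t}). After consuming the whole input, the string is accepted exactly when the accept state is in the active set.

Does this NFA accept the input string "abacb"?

S₀ = ε-closure({0}) = {0,1,2,4,8,10}
'a' @ 1: {1,2,3,4,5,6,8,9,10,11}  ✓accept
'b' @ 2: {1,2,3,4,5,6,7,8,9,10,11}  ✓accept
'a' @ 3: {1,2,3,4,5,6,8,9,10,11}  ✓accept
'c' @ 4: {5,6}
'b' @ 5: {1,2,3,4,7,8,10}  ✓accept
final: {1,2,3,4,7,8,10}; accept 1 in set

Answer: ACCEPT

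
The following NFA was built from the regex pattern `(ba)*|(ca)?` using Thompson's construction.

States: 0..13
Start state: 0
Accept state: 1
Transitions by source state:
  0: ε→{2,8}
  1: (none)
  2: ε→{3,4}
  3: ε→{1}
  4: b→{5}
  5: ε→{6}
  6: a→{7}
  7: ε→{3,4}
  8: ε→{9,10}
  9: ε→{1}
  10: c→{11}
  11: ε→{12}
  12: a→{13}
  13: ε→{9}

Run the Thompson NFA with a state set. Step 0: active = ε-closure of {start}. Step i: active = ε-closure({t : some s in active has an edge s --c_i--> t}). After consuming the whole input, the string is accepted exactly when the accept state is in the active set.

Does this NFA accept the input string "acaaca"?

Answer: REJECT

Steps:
initial (ε-close {0}): {0,1,2,3,4,8,9,10}
'a' @ 1: {}  — state set empty
rest 'caaca' ignored (set empty)
end set {} — state 1 not in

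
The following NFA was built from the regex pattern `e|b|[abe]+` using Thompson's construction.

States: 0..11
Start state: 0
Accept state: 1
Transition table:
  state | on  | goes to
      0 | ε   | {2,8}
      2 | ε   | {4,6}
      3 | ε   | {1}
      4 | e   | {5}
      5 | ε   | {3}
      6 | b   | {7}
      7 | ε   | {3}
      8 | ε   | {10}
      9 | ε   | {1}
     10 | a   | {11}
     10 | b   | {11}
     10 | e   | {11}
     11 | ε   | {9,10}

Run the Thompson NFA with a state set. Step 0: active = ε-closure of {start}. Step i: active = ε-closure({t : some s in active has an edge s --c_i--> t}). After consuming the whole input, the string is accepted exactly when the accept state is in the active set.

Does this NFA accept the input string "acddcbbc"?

initial (ε-close {0}): {0,2,4,6,8,10}
'a' @ 1: {1,9,10,11}  (accept∈set)
'c' @ 2: {}  — state set empty
rest 'ddcbbc' ignored (set empty)
after full input: {}  (accept=1 not in)

Answer: REJECT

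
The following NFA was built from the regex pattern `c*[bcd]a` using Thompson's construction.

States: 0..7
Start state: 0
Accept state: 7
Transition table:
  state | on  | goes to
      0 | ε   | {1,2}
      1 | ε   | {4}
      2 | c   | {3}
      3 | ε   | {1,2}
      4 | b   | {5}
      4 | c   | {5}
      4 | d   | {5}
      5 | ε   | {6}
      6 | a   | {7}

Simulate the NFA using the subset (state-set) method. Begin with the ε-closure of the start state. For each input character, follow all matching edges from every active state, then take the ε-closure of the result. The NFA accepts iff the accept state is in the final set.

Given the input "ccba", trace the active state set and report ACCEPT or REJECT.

S₀ = ε-closure({0}) = {0,1,2,4}
'c' @ 1: {1,2,3,4,5,6}
'c' @ 2: {1,2,3,4,5,6}
'b' @ 3: {5,6}
'a' @ 4: {7}  ✓accept
after full input: {7}  (accept=7 in)

Answer: ACCEPT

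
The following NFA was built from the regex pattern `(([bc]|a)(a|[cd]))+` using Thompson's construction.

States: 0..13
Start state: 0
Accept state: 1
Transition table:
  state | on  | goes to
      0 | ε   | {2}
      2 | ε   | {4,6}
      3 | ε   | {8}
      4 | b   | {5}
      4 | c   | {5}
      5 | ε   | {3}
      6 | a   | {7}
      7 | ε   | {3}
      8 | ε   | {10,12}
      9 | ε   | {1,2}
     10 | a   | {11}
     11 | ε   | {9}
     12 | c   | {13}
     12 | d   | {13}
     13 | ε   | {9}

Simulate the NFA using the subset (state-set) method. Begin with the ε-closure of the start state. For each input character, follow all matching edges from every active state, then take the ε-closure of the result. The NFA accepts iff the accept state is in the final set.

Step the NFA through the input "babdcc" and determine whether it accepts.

initial (ε-close {0}): {0,2,4,6}
'b' @ 1: {3,5,8,10,12}
'a' @ 2: {1,2,4,6,9,11}  [accepting]
'b' @ 3: {3,5,8,10,12}
'd' @ 4: {1,2,4,6,9,13}  [accepting]
'c' @ 5: {3,5,8,10,12}
'c' @ 6: {1,2,4,6,9,13}  [accepting]
end set {1,2,4,6,9,13} — state 1 in

Answer: ACCEPT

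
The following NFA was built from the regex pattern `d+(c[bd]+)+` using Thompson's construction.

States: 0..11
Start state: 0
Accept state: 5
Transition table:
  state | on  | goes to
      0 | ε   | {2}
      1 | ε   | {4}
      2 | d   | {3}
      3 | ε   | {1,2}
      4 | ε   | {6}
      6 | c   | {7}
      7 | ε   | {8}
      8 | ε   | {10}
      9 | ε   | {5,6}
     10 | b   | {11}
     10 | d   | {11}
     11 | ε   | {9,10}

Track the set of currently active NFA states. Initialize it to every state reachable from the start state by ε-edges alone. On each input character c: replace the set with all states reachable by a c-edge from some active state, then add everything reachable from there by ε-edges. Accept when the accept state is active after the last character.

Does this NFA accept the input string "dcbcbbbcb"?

start: ε-closure({0}) = {0,2}
'd' @ 1: {1,2,3,4,6}
'c' @ 2: {7,8,10}
'b' @ 3: {5,6,9,10,11}  (accept∈set)
'c' @ 4: {7,8,10}
'b' @ 5: {5,6,9,10,11}  (accept∈set)
'b' @ 6: {5,6,9,10,11}  (accept∈set)
'b' @ 7: {5,6,9,10,11}  (accept∈set)
'c' @ 8: {7,8,10}
'b' @ 9: {5,6,9,10,11}  (accept∈set)
end set {5,6,9,10,11} — state 5 in

Answer: ACCEPT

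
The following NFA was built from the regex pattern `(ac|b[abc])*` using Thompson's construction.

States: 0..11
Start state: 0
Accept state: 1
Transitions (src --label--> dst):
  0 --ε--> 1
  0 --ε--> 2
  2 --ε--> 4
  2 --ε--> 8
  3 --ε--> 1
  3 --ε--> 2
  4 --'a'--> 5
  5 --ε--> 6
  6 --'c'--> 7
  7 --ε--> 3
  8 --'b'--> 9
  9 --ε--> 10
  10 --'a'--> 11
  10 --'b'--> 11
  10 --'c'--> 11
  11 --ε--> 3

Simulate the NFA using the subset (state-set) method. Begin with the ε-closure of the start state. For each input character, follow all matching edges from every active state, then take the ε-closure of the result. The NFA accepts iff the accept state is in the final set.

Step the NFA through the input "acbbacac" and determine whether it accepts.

start: ε-closure({0}) = {0,1,2,4,8}
'a' @ 1: {5,6}
'c' @ 2: {1,2,3,4,7,8}  ✓accept
'b' @ 3: {9,10}
'b' @ 4: {1,2,3,4,8,11}  ✓accept
'a' @ 5: {5,6}
'c' @ 6: {1,2,3,4,7,8}  ✓accept
'a' @ 7: {5,6}
'c' @ 8: {1,2,3,4,7,8}  ✓accept
end set {1,2,3,4,7,8} — state 1 in

Answer: ACCEPT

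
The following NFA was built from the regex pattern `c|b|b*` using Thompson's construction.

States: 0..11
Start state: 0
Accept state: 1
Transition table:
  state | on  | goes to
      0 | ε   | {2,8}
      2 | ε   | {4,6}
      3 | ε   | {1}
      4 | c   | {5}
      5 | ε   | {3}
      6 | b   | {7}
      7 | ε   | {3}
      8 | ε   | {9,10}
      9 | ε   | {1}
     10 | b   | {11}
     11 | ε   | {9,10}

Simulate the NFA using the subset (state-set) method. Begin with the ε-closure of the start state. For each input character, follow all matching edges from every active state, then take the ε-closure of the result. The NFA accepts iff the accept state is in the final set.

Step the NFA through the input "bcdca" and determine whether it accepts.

Answer: REJECT

Steps:
S₀ = ε-closure({0}) = {0,1,2,4,6,8,9,10}
'b' @ 1: {1,3,7,9,10,11}  (accept∈set)
'c' @ 2: {}  — state set empty
rest 'dca' ignored (set empty)
end set {} — state 1 not in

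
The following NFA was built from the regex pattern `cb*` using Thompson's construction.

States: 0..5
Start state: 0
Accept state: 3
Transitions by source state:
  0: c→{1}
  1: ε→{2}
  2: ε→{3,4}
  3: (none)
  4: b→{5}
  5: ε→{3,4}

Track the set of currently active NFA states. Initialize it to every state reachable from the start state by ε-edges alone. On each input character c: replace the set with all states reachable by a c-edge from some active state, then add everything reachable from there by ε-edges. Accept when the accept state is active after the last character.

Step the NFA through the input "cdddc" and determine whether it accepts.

Answer: REJECT

Steps:
S₀ = ε-closure({0}) = {0}
'c' @ 1: {1,2,3,4}  ✓accept
'd' @ 2: {}  — dead — no transitions
rest 'ddc' ignored (set empty)
final: {}; accept 3 not in set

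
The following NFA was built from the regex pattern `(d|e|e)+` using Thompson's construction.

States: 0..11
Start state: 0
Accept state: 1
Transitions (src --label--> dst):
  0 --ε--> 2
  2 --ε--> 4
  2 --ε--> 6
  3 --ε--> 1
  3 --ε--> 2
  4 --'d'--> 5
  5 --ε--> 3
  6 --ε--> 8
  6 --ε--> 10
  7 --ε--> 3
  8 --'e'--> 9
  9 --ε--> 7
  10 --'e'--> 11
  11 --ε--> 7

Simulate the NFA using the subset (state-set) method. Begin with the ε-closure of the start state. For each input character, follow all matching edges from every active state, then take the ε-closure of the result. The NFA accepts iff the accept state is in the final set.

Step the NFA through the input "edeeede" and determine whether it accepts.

S₀ = ε-closure({0}) = {0,2,4,6,8,10}
'e' @ 1: {1,2,3,4,6,7,8,9,10,11}  [accepting]
'd' @ 2: {1,2,3,4,5,6,8,10}  [accepting]
'e' @ 3: {1,2,3,4,6,7,8,9,10,11}  [accepting]
'e' @ 4: {1,2,3,4,6,7,8,9,10,11}  [accepting]
'e' @ 5: {1,2,3,4,6,7,8,9,10,11}  [accepting]
'd' @ 6: {1,2,3,4,5,6,8,10}  [accepting]
'e' @ 7: {1,2,3,4,6,7,8,9,10,11}  [accepting]
after full input: {1,2,3,4,6,7,8,9,10,11}  (accept=1 in)

Answer: ACCEPT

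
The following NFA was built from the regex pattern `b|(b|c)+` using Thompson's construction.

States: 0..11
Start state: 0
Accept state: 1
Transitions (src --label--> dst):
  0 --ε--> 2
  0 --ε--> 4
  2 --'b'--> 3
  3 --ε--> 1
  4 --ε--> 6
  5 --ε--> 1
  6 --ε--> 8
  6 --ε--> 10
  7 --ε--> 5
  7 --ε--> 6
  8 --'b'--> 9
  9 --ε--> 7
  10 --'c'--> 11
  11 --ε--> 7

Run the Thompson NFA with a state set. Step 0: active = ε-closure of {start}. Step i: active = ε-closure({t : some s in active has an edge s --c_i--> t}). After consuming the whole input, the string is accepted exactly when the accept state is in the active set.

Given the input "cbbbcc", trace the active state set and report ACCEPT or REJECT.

start: ε-closure({0}) = {0,2,4,6,8,10}
'c' @ 1: {1,5,6,7,8,10,11}  (accept∈set)
'b' @ 2: {1,5,6,7,8,9,10}  (accept∈set)
'b' @ 3: {1,5,6,7,8,9,10}  (accept∈set)
'b' @ 4: {1,5,6,7,8,9,10}  (accept∈set)
'c' @ 5: {1,5,6,7,8,10,11}  (accept∈set)
'c' @ 6: {1,5,6,7,8,10,11}  (accept∈set)
after full input: {1,5,6,7,8,10,11}  (accept=1 in)

Answer: ACCEPT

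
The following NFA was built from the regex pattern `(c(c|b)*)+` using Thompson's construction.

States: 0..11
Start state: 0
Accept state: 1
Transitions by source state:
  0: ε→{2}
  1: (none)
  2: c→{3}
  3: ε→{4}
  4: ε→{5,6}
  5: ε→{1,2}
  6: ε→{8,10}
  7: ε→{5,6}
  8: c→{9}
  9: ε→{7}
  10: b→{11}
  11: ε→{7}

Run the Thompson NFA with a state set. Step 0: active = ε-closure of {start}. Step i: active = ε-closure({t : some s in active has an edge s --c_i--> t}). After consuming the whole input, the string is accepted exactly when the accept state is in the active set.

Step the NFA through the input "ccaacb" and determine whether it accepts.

Answer: REJECT

Trace:
initial (ε-close {0}): {0,2}
'c' @ 1: {1,2,3,4,5,6,8,10}  [accepting]
'c' @ 2: {1,2,3,4,5,6,7,8,9,10}  [accepting]
'a' @ 3: {}  — state set empty
rest 'acb' ignored (set empty)
after full input: {}  (accept=1 not in)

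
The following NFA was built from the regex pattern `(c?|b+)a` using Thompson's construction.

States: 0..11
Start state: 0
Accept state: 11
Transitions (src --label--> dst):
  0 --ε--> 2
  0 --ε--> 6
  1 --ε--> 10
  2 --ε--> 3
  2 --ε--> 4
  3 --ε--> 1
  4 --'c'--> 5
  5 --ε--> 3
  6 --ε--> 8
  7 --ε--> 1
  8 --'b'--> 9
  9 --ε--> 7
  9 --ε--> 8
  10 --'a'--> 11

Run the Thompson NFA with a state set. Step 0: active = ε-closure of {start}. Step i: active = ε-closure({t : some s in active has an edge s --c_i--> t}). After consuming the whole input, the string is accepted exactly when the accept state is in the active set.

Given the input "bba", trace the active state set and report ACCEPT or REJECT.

start: ε-closure({0}) = {0,1,2,3,4,6,8,10}
'b' @ 1: {1,7,8,9,10}
'b' @ 2: {1,7,8,9,10}
'a' @ 3: {11}  (accept∈set)
end set {11} — state 11 in

Answer: ACCEPT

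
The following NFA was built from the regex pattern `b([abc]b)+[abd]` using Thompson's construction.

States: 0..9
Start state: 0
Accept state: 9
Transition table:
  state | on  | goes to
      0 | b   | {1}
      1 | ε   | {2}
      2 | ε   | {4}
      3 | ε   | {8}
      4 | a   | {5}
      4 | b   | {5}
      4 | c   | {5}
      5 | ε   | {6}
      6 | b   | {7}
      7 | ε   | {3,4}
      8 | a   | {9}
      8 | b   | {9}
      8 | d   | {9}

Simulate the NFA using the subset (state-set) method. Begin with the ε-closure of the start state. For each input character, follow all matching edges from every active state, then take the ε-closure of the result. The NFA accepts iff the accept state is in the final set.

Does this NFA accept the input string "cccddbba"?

S₀ = ε-closure({0}) = {0}
'c' @ 1: {}  — no active states
rest 'ccddbba' ignored (set empty)
after full input: {}  (accept=9 not in)

Answer: REJECT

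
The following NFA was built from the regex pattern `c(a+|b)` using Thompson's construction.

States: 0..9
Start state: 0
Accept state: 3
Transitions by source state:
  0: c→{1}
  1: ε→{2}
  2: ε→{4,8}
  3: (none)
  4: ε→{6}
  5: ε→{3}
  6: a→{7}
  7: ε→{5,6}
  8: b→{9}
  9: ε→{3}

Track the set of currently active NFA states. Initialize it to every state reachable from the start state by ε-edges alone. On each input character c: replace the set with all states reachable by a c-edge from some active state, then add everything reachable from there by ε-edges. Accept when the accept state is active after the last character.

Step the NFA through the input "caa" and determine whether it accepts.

S₀ = ε-closure({0}) = {0}
'c' @ 1: {1,2,4,6,8}
'a' @ 2: {3,5,6,7}  [accepting]
'a' @ 3: {3,5,6,7}  [accepting]
after full input: {3,5,6,7}  (accept=3 in)

Answer: ACCEPT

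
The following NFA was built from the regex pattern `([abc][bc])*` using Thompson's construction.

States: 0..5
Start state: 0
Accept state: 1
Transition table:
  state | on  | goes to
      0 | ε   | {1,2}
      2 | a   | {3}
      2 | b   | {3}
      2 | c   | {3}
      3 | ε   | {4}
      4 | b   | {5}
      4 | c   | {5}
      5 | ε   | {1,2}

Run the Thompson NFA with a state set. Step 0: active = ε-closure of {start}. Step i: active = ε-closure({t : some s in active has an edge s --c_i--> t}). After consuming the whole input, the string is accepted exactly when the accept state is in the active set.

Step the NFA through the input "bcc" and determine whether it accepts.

Answer: REJECT

Trace:
start: ε-closure({0}) = {0,1,2}
'b' @ 1: {3,4}
'c' @ 2: {1,2,5}  ✓accept
'c' @ 3: {3,4}
after full input: {3,4}  (accept=1 not in)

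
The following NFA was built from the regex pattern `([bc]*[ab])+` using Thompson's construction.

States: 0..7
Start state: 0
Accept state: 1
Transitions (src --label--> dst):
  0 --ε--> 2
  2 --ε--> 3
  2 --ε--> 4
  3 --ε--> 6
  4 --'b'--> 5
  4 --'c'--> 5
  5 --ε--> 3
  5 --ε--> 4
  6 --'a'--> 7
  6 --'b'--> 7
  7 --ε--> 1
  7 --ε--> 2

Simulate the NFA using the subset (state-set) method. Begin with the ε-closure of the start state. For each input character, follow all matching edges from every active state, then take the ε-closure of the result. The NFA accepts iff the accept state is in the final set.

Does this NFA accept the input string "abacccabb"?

Answer: ACCEPT

Derivation:
start: ε-closure({0}) = {0,2,3,4,6}
'a' @ 1: {1,2,3,4,6,7}  (accept∈set)
'b' @ 2: {1,2,3,4,5,6,7}  (accept∈set)
'a' @ 3: {1,2,3,4,6,7}  (accept∈set)
'c' @ 4: {3,4,5,6}
'c' @ 5: {3,4,5,6}
'c' @ 6: {3,4,5,6}
'a' @ 7: {1,2,3,4,6,7}  (accept∈set)
'b' @ 8: {1,2,3,4,5,6,7}  (accept∈set)
'b' @ 9: {1,2,3,4,5,6,7}  (accept∈set)
final: {1,2,3,4,5,6,7}; accept 1 in set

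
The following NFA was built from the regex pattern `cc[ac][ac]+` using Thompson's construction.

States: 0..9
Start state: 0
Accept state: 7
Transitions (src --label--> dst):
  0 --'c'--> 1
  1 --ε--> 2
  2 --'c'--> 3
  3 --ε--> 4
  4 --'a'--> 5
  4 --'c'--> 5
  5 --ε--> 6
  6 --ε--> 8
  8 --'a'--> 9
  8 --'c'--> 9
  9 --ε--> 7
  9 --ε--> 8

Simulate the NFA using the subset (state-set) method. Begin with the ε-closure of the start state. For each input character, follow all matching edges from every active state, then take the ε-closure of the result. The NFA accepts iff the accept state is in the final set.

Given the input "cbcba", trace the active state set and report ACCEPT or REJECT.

initial (ε-close {0}): {0}
'c' @ 1: {1,2}
'b' @ 2: {}  — dead — no transitions
rest 'cba' ignored (set empty)
end set {} — state 7 not in

Answer: REJECT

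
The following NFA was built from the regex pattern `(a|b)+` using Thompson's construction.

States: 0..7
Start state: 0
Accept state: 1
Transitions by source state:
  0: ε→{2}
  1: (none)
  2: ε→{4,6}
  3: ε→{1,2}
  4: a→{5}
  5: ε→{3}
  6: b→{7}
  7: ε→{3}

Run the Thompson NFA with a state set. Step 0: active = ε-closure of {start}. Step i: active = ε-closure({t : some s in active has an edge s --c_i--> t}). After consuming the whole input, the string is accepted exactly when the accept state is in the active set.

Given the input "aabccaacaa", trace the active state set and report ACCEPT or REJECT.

Answer: REJECT

Trace:
S₀ = ε-closure({0}) = {0,2,4,6}
'a' @ 1: {1,2,3,4,5,6}  [accepting]
'a' @ 2: {1,2,3,4,5,6}  [accepting]
'b' @ 3: {1,2,3,4,6,7}  [accepting]
'c' @ 4: {}  — no active states
rest 'caacaa' ignored (set empty)
final: {}; accept 1 not in set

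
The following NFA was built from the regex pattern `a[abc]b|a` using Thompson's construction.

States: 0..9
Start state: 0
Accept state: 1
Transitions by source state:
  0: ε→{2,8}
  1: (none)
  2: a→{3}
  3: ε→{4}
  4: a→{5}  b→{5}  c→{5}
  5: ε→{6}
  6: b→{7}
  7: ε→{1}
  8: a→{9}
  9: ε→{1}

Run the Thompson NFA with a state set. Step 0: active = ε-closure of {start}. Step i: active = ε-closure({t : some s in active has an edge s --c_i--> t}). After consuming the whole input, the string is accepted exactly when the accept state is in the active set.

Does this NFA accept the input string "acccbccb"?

Answer: REJECT

Steps:
start: ε-closure({0}) = {0,2,8}
'a' @ 1: {1,3,4,9}  (accept∈set)
'c' @ 2: {5,6}
'c' @ 3: {}  — dead — no transitions
rest 'cbccb' ignored (set empty)
final: {}; accept 1 not in set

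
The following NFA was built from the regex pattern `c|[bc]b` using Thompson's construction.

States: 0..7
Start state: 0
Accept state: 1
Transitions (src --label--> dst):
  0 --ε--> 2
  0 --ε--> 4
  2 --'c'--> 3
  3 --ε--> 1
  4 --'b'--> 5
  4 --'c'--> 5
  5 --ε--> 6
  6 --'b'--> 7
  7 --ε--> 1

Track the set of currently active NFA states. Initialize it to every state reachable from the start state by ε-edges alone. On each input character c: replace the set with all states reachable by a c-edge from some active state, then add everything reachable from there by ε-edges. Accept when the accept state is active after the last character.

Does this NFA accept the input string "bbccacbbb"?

Answer: REJECT

Steps:
S₀ = ε-closure({0}) = {0,2,4}
'b' @ 1: {5,6}
'b' @ 2: {1,7}  ✓accept
'c' @ 3: {}  — dead — no transitions
rest 'cacbbb' ignored (set empty)
final: {}; accept 1 not in set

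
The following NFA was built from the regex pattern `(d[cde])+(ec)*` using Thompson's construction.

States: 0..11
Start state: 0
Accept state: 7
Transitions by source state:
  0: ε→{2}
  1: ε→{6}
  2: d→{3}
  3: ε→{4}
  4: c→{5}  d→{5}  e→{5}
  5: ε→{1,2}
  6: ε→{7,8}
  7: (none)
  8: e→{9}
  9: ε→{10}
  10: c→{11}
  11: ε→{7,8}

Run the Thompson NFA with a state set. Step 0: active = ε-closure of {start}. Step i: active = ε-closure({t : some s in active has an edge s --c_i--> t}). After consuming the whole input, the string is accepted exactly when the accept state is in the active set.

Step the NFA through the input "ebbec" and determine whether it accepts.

S₀ = ε-closure({0}) = {0,2}
'e' @ 1: {}  — dead — no transitions
rest 'bbec' ignored (set empty)
end set {} — state 7 not in

Answer: REJECT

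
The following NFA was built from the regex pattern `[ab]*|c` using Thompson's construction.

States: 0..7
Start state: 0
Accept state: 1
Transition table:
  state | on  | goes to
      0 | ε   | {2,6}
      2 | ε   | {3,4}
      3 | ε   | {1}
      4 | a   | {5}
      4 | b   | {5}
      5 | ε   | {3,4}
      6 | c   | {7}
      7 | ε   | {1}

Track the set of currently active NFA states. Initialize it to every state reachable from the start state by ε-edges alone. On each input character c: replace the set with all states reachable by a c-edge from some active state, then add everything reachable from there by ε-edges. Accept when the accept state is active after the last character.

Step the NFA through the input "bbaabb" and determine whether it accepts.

Answer: ACCEPT

Steps:
S₀ = ε-closure({0}) = {0,1,2,3,4,6}
'b' @ 1: {1,3,4,5}  [accepting]
'b' @ 2: {1,3,4,5}  [accepting]
'a' @ 3: {1,3,4,5}  [accepting]
'a' @ 4: {1,3,4,5}  [accepting]
'b' @ 5: {1,3,4,5}  [accepting]
'b' @ 6: {1,3,4,5}  [accepting]
final: {1,3,4,5}; accept 1 in set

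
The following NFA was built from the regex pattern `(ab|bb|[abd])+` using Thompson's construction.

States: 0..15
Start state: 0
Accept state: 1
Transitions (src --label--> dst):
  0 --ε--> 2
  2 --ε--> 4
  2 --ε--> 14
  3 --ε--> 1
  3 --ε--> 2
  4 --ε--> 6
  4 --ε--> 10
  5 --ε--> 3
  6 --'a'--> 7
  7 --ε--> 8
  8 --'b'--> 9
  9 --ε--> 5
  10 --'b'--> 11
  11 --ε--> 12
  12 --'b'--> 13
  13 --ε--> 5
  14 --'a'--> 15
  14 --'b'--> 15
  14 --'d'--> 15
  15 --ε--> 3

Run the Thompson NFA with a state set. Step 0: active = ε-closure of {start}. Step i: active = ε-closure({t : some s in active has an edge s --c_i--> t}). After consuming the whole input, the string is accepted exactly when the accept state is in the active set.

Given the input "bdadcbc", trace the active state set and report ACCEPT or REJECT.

start: ε-closure({0}) = {0,2,4,6,10,14}
'b' @ 1: {1,2,3,4,6,10,11,12,14,15}  ✓accept
'd' @ 2: {1,2,3,4,6,10,14,15}  ✓accept
'a' @ 3: {1,2,3,4,6,7,8,10,14,15}  ✓accept
'd' @ 4: {1,2,3,4,6,10,14,15}  ✓accept
'c' @ 5: {}  — dead — no transitions
rest 'bc' ignored (set empty)
final: {}; accept 1 not in set

Answer: REJECT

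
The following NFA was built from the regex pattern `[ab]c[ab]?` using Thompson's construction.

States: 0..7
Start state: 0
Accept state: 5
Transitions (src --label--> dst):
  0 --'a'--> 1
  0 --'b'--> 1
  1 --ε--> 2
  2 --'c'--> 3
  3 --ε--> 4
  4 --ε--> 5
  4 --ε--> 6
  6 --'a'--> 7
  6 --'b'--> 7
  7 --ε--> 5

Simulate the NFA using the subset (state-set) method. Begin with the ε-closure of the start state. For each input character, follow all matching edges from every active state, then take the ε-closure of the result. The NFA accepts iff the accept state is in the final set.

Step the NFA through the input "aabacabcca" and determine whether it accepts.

Answer: REJECT

Derivation:
initial (ε-close {0}): {0}
'a' @ 1: {1,2}
'a' @ 2: {}  — dead — no transitions
rest 'bacabcca' ignored (set empty)
final: {}; accept 5 not in set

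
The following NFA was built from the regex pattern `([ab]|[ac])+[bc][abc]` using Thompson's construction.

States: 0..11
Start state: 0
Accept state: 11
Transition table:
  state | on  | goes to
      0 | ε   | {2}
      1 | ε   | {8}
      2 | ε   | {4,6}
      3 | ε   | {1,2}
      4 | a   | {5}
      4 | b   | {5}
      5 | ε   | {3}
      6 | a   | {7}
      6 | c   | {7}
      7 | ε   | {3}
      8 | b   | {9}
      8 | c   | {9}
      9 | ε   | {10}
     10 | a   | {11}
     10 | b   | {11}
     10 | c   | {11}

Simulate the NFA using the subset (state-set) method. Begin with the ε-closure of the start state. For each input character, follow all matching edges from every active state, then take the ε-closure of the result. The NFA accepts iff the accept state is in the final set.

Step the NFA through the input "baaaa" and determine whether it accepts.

Answer: REJECT

Trace:
start: ε-closure({0}) = {0,2,4,6}
'b' @ 1: {1,2,3,4,5,6,8}
'a' @ 2: {1,2,3,4,5,6,7,8}
'a' @ 3: {1,2,3,4,5,6,7,8}
'a' @ 4: {1,2,3,4,5,6,7,8}
'a' @ 5: {1,2,3,4,5,6,7,8}
final: {1,2,3,4,5,6,7,8}; accept 11 not in set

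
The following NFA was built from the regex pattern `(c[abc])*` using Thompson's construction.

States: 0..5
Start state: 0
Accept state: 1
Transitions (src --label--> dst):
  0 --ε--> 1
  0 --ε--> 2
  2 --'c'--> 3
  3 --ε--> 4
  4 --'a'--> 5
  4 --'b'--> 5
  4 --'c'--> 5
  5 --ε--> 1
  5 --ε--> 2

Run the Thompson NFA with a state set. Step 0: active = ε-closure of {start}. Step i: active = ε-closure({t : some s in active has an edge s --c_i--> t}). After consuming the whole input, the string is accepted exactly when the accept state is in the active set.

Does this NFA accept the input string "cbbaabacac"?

Answer: REJECT

Trace:
S₀ = ε-closure({0}) = {0,1,2}
'c' @ 1: {3,4}
'b' @ 2: {1,2,5}  [accepting]
'b' @ 3: {}  — no active states
rest 'aabacac' ignored (set empty)
after full input: {}  (accept=1 not in)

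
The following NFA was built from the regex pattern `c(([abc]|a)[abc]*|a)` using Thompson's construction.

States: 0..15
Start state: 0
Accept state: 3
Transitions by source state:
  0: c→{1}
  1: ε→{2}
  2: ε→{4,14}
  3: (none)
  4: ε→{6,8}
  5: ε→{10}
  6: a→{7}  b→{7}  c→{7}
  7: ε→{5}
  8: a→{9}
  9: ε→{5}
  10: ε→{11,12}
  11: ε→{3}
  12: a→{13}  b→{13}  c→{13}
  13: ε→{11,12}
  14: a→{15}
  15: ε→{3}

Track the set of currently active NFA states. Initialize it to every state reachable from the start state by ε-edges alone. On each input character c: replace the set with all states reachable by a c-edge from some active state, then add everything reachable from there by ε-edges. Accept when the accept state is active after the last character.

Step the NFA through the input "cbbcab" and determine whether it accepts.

Answer: ACCEPT

Trace:
start: ε-closure({0}) = {0}
'c' @ 1: {1,2,4,6,8,14}
'b' @ 2: {3,5,7,10,11,12}  [accepting]
'b' @ 3: {3,11,12,13}  [accepting]
'c' @ 4: {3,11,12,13}  [accepting]
'a' @ 5: {3,11,12,13}  [accepting]
'b' @ 6: {3,11,12,13}  [accepting]
final: {3,11,12,13}; accept 3 in set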